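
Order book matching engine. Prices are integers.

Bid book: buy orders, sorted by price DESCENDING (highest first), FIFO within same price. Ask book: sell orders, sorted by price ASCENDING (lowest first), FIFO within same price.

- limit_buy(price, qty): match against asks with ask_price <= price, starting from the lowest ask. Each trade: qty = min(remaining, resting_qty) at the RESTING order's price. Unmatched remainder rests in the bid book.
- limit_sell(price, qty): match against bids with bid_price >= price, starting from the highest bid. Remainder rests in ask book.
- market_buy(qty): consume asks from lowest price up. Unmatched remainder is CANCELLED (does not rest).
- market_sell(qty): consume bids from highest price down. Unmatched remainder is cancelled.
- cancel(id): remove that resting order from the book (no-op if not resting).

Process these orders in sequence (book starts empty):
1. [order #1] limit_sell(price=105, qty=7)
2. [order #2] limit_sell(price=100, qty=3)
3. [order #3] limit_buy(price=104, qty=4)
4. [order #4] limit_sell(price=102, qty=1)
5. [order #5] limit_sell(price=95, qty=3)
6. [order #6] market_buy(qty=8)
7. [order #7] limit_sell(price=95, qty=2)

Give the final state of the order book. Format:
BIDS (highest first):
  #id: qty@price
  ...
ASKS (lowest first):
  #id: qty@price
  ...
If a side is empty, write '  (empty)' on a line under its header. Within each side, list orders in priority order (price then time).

Answer: BIDS (highest first):
  (empty)
ASKS (lowest first):
  #7: 2@95
  #1: 2@105

Derivation:
After op 1 [order #1] limit_sell(price=105, qty=7): fills=none; bids=[-] asks=[#1:7@105]
After op 2 [order #2] limit_sell(price=100, qty=3): fills=none; bids=[-] asks=[#2:3@100 #1:7@105]
After op 3 [order #3] limit_buy(price=104, qty=4): fills=#3x#2:3@100; bids=[#3:1@104] asks=[#1:7@105]
After op 4 [order #4] limit_sell(price=102, qty=1): fills=#3x#4:1@104; bids=[-] asks=[#1:7@105]
After op 5 [order #5] limit_sell(price=95, qty=3): fills=none; bids=[-] asks=[#5:3@95 #1:7@105]
After op 6 [order #6] market_buy(qty=8): fills=#6x#5:3@95 #6x#1:5@105; bids=[-] asks=[#1:2@105]
After op 7 [order #7] limit_sell(price=95, qty=2): fills=none; bids=[-] asks=[#7:2@95 #1:2@105]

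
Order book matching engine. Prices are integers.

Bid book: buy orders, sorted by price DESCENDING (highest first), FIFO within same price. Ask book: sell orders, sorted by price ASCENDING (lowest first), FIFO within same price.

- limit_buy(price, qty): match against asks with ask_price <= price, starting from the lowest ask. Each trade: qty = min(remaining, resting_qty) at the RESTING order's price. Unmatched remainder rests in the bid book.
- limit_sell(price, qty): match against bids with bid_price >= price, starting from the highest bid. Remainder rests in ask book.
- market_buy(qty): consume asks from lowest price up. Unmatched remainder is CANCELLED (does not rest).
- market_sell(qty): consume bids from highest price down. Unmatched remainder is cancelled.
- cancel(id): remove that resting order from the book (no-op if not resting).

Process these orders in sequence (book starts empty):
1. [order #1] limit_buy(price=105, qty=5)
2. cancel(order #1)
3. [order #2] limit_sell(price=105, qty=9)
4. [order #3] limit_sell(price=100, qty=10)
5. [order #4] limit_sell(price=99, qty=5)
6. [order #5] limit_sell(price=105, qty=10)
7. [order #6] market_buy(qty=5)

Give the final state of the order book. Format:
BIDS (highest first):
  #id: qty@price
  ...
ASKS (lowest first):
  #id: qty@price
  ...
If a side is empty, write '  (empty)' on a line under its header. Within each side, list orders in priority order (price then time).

Answer: BIDS (highest first):
  (empty)
ASKS (lowest first):
  #3: 10@100
  #2: 9@105
  #5: 10@105

Derivation:
After op 1 [order #1] limit_buy(price=105, qty=5): fills=none; bids=[#1:5@105] asks=[-]
After op 2 cancel(order #1): fills=none; bids=[-] asks=[-]
After op 3 [order #2] limit_sell(price=105, qty=9): fills=none; bids=[-] asks=[#2:9@105]
After op 4 [order #3] limit_sell(price=100, qty=10): fills=none; bids=[-] asks=[#3:10@100 #2:9@105]
After op 5 [order #4] limit_sell(price=99, qty=5): fills=none; bids=[-] asks=[#4:5@99 #3:10@100 #2:9@105]
After op 6 [order #5] limit_sell(price=105, qty=10): fills=none; bids=[-] asks=[#4:5@99 #3:10@100 #2:9@105 #5:10@105]
After op 7 [order #6] market_buy(qty=5): fills=#6x#4:5@99; bids=[-] asks=[#3:10@100 #2:9@105 #5:10@105]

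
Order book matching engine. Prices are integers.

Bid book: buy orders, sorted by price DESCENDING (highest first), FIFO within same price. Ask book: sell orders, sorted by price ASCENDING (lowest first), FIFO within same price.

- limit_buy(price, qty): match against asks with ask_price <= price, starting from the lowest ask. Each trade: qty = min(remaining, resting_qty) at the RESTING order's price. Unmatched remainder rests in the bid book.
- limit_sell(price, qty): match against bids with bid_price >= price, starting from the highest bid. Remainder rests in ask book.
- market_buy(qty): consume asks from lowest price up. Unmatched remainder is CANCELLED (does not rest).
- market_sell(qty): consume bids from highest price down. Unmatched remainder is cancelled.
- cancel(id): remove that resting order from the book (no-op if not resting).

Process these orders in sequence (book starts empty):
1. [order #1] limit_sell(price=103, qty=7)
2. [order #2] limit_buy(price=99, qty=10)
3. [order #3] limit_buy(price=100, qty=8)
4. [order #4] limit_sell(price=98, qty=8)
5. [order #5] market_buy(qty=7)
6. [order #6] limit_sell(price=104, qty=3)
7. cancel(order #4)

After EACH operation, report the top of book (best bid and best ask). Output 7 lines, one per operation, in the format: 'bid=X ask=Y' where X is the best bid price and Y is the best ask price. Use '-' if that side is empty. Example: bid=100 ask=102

After op 1 [order #1] limit_sell(price=103, qty=7): fills=none; bids=[-] asks=[#1:7@103]
After op 2 [order #2] limit_buy(price=99, qty=10): fills=none; bids=[#2:10@99] asks=[#1:7@103]
After op 3 [order #3] limit_buy(price=100, qty=8): fills=none; bids=[#3:8@100 #2:10@99] asks=[#1:7@103]
After op 4 [order #4] limit_sell(price=98, qty=8): fills=#3x#4:8@100; bids=[#2:10@99] asks=[#1:7@103]
After op 5 [order #5] market_buy(qty=7): fills=#5x#1:7@103; bids=[#2:10@99] asks=[-]
After op 6 [order #6] limit_sell(price=104, qty=3): fills=none; bids=[#2:10@99] asks=[#6:3@104]
After op 7 cancel(order #4): fills=none; bids=[#2:10@99] asks=[#6:3@104]

Answer: bid=- ask=103
bid=99 ask=103
bid=100 ask=103
bid=99 ask=103
bid=99 ask=-
bid=99 ask=104
bid=99 ask=104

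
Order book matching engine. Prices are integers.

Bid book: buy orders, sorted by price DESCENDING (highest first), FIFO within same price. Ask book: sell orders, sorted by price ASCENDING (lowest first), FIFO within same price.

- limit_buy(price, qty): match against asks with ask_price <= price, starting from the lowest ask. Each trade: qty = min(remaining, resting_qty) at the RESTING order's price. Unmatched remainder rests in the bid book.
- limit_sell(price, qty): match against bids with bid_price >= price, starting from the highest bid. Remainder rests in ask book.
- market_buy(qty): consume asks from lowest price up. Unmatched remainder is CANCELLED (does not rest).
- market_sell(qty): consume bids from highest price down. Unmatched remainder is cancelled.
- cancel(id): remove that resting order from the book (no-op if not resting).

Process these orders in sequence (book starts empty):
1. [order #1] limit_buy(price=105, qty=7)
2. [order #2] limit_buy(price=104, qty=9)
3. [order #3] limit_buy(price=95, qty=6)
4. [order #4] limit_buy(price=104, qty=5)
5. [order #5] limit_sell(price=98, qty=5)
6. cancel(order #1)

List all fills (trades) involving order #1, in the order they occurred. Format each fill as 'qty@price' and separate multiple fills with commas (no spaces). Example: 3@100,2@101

Answer: 5@105

Derivation:
After op 1 [order #1] limit_buy(price=105, qty=7): fills=none; bids=[#1:7@105] asks=[-]
After op 2 [order #2] limit_buy(price=104, qty=9): fills=none; bids=[#1:7@105 #2:9@104] asks=[-]
After op 3 [order #3] limit_buy(price=95, qty=6): fills=none; bids=[#1:7@105 #2:9@104 #3:6@95] asks=[-]
After op 4 [order #4] limit_buy(price=104, qty=5): fills=none; bids=[#1:7@105 #2:9@104 #4:5@104 #3:6@95] asks=[-]
After op 5 [order #5] limit_sell(price=98, qty=5): fills=#1x#5:5@105; bids=[#1:2@105 #2:9@104 #4:5@104 #3:6@95] asks=[-]
After op 6 cancel(order #1): fills=none; bids=[#2:9@104 #4:5@104 #3:6@95] asks=[-]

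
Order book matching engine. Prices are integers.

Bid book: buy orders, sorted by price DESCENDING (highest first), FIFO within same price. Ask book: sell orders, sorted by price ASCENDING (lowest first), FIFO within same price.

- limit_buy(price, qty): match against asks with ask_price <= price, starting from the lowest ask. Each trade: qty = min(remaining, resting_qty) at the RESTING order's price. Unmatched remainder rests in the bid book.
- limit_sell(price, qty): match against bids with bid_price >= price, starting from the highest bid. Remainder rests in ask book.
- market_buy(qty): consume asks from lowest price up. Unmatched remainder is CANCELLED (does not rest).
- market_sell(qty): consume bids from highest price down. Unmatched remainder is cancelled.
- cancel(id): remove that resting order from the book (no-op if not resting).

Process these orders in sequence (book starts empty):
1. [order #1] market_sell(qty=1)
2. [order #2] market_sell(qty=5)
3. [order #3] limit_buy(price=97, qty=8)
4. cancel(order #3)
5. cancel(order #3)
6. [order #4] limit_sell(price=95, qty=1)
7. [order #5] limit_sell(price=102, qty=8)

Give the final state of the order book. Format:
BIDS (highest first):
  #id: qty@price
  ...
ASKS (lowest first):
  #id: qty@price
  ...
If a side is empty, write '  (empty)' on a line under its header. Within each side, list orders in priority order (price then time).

After op 1 [order #1] market_sell(qty=1): fills=none; bids=[-] asks=[-]
After op 2 [order #2] market_sell(qty=5): fills=none; bids=[-] asks=[-]
After op 3 [order #3] limit_buy(price=97, qty=8): fills=none; bids=[#3:8@97] asks=[-]
After op 4 cancel(order #3): fills=none; bids=[-] asks=[-]
After op 5 cancel(order #3): fills=none; bids=[-] asks=[-]
After op 6 [order #4] limit_sell(price=95, qty=1): fills=none; bids=[-] asks=[#4:1@95]
After op 7 [order #5] limit_sell(price=102, qty=8): fills=none; bids=[-] asks=[#4:1@95 #5:8@102]

Answer: BIDS (highest first):
  (empty)
ASKS (lowest first):
  #4: 1@95
  #5: 8@102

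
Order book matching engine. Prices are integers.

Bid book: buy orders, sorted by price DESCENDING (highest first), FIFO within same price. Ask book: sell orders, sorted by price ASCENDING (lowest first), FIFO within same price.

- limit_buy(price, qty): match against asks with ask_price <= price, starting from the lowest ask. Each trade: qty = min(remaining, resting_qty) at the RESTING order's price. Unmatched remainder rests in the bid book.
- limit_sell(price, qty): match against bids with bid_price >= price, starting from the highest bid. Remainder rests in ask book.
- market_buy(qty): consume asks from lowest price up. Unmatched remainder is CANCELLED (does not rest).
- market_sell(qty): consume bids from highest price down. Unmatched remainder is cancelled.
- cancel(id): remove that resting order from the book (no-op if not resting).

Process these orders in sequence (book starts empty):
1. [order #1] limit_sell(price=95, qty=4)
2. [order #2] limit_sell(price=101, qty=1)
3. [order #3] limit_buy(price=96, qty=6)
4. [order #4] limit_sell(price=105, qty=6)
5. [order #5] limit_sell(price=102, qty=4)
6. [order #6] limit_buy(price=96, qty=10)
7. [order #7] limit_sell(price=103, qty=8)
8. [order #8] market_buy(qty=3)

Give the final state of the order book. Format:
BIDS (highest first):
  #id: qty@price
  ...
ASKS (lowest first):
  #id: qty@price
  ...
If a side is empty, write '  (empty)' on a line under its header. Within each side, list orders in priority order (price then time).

After op 1 [order #1] limit_sell(price=95, qty=4): fills=none; bids=[-] asks=[#1:4@95]
After op 2 [order #2] limit_sell(price=101, qty=1): fills=none; bids=[-] asks=[#1:4@95 #2:1@101]
After op 3 [order #3] limit_buy(price=96, qty=6): fills=#3x#1:4@95; bids=[#3:2@96] asks=[#2:1@101]
After op 4 [order #4] limit_sell(price=105, qty=6): fills=none; bids=[#3:2@96] asks=[#2:1@101 #4:6@105]
After op 5 [order #5] limit_sell(price=102, qty=4): fills=none; bids=[#3:2@96] asks=[#2:1@101 #5:4@102 #4:6@105]
After op 6 [order #6] limit_buy(price=96, qty=10): fills=none; bids=[#3:2@96 #6:10@96] asks=[#2:1@101 #5:4@102 #4:6@105]
After op 7 [order #7] limit_sell(price=103, qty=8): fills=none; bids=[#3:2@96 #6:10@96] asks=[#2:1@101 #5:4@102 #7:8@103 #4:6@105]
After op 8 [order #8] market_buy(qty=3): fills=#8x#2:1@101 #8x#5:2@102; bids=[#3:2@96 #6:10@96] asks=[#5:2@102 #7:8@103 #4:6@105]

Answer: BIDS (highest first):
  #3: 2@96
  #6: 10@96
ASKS (lowest first):
  #5: 2@102
  #7: 8@103
  #4: 6@105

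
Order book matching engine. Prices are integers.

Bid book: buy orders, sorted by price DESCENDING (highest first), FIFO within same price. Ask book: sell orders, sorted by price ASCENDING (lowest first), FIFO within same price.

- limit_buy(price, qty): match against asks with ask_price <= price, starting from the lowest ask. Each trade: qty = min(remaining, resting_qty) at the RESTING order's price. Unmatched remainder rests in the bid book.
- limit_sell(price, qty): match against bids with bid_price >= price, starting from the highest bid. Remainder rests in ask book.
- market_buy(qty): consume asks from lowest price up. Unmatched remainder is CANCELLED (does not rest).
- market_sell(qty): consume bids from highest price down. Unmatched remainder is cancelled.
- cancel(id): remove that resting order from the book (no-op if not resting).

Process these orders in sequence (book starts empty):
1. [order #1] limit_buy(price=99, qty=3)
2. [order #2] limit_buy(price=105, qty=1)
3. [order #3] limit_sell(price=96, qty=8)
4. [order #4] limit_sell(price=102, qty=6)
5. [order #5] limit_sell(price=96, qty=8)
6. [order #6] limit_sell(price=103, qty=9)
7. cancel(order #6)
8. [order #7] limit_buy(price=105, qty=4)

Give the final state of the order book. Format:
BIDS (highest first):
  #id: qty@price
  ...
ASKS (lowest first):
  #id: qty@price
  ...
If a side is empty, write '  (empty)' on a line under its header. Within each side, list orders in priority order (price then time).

After op 1 [order #1] limit_buy(price=99, qty=3): fills=none; bids=[#1:3@99] asks=[-]
After op 2 [order #2] limit_buy(price=105, qty=1): fills=none; bids=[#2:1@105 #1:3@99] asks=[-]
After op 3 [order #3] limit_sell(price=96, qty=8): fills=#2x#3:1@105 #1x#3:3@99; bids=[-] asks=[#3:4@96]
After op 4 [order #4] limit_sell(price=102, qty=6): fills=none; bids=[-] asks=[#3:4@96 #4:6@102]
After op 5 [order #5] limit_sell(price=96, qty=8): fills=none; bids=[-] asks=[#3:4@96 #5:8@96 #4:6@102]
After op 6 [order #6] limit_sell(price=103, qty=9): fills=none; bids=[-] asks=[#3:4@96 #5:8@96 #4:6@102 #6:9@103]
After op 7 cancel(order #6): fills=none; bids=[-] asks=[#3:4@96 #5:8@96 #4:6@102]
After op 8 [order #7] limit_buy(price=105, qty=4): fills=#7x#3:4@96; bids=[-] asks=[#5:8@96 #4:6@102]

Answer: BIDS (highest first):
  (empty)
ASKS (lowest first):
  #5: 8@96
  #4: 6@102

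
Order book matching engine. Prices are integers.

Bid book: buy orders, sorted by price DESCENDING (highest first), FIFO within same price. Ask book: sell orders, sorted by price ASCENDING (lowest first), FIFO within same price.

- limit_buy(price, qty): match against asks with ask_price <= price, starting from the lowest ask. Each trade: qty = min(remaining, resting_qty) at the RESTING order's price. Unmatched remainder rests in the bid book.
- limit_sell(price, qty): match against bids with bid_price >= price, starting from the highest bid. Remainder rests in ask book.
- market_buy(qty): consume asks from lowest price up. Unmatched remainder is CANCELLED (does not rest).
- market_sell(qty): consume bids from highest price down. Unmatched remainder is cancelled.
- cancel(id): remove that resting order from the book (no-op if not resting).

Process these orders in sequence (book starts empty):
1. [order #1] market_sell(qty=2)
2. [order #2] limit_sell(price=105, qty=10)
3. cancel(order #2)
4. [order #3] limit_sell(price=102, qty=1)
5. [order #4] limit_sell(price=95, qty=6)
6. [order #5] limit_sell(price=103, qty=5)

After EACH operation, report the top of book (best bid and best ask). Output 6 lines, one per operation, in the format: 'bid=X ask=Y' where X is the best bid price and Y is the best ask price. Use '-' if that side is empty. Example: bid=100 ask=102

After op 1 [order #1] market_sell(qty=2): fills=none; bids=[-] asks=[-]
After op 2 [order #2] limit_sell(price=105, qty=10): fills=none; bids=[-] asks=[#2:10@105]
After op 3 cancel(order #2): fills=none; bids=[-] asks=[-]
After op 4 [order #3] limit_sell(price=102, qty=1): fills=none; bids=[-] asks=[#3:1@102]
After op 5 [order #4] limit_sell(price=95, qty=6): fills=none; bids=[-] asks=[#4:6@95 #3:1@102]
After op 6 [order #5] limit_sell(price=103, qty=5): fills=none; bids=[-] asks=[#4:6@95 #3:1@102 #5:5@103]

Answer: bid=- ask=-
bid=- ask=105
bid=- ask=-
bid=- ask=102
bid=- ask=95
bid=- ask=95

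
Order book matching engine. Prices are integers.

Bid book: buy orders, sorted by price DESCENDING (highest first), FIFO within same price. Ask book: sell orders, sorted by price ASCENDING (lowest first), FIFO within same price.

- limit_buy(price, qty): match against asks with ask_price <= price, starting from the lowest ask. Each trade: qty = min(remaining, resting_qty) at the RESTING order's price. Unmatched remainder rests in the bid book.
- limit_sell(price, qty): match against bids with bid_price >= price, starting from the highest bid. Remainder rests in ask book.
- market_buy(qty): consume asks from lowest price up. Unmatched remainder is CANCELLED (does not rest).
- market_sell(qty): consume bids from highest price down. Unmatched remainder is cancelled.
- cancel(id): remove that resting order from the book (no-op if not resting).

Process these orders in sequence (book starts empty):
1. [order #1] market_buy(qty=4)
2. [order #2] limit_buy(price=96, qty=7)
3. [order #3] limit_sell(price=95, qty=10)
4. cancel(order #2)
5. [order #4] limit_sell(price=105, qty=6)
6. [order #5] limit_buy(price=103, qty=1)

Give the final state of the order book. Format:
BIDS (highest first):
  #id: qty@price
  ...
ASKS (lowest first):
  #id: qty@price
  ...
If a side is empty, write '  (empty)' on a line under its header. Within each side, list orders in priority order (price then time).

Answer: BIDS (highest first):
  (empty)
ASKS (lowest first):
  #3: 2@95
  #4: 6@105

Derivation:
After op 1 [order #1] market_buy(qty=4): fills=none; bids=[-] asks=[-]
After op 2 [order #2] limit_buy(price=96, qty=7): fills=none; bids=[#2:7@96] asks=[-]
After op 3 [order #3] limit_sell(price=95, qty=10): fills=#2x#3:7@96; bids=[-] asks=[#3:3@95]
After op 4 cancel(order #2): fills=none; bids=[-] asks=[#3:3@95]
After op 5 [order #4] limit_sell(price=105, qty=6): fills=none; bids=[-] asks=[#3:3@95 #4:6@105]
After op 6 [order #5] limit_buy(price=103, qty=1): fills=#5x#3:1@95; bids=[-] asks=[#3:2@95 #4:6@105]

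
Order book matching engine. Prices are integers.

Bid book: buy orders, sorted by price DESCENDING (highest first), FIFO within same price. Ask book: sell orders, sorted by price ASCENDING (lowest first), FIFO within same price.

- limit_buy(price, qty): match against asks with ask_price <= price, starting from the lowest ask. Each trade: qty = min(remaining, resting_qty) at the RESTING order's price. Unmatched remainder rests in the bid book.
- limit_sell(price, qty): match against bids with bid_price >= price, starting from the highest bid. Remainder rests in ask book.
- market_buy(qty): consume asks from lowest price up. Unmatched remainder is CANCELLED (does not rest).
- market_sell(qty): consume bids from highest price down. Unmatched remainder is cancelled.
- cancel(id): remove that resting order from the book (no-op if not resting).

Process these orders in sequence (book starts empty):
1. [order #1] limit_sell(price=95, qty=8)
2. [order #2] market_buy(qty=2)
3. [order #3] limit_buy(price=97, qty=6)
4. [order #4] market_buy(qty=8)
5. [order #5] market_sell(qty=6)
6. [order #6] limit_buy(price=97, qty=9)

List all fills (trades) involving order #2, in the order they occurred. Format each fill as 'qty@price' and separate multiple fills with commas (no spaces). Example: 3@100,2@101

After op 1 [order #1] limit_sell(price=95, qty=8): fills=none; bids=[-] asks=[#1:8@95]
After op 2 [order #2] market_buy(qty=2): fills=#2x#1:2@95; bids=[-] asks=[#1:6@95]
After op 3 [order #3] limit_buy(price=97, qty=6): fills=#3x#1:6@95; bids=[-] asks=[-]
After op 4 [order #4] market_buy(qty=8): fills=none; bids=[-] asks=[-]
After op 5 [order #5] market_sell(qty=6): fills=none; bids=[-] asks=[-]
After op 6 [order #6] limit_buy(price=97, qty=9): fills=none; bids=[#6:9@97] asks=[-]

Answer: 2@95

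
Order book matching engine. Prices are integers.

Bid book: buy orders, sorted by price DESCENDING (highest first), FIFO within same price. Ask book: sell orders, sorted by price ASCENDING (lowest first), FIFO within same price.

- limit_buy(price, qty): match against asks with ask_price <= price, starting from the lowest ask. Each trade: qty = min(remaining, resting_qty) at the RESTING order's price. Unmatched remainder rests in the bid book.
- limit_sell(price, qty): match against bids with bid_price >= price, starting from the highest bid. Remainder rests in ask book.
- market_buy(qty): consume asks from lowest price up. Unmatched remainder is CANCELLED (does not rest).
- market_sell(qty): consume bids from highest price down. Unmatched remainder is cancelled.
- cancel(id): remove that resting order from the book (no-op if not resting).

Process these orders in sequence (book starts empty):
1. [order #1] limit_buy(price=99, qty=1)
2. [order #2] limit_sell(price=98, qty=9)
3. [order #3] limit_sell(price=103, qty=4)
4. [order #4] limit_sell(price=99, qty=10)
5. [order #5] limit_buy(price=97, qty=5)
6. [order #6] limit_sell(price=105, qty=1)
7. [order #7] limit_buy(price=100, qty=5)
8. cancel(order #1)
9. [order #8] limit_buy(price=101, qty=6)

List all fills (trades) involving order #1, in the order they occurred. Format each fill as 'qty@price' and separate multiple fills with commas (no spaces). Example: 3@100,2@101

After op 1 [order #1] limit_buy(price=99, qty=1): fills=none; bids=[#1:1@99] asks=[-]
After op 2 [order #2] limit_sell(price=98, qty=9): fills=#1x#2:1@99; bids=[-] asks=[#2:8@98]
After op 3 [order #3] limit_sell(price=103, qty=4): fills=none; bids=[-] asks=[#2:8@98 #3:4@103]
After op 4 [order #4] limit_sell(price=99, qty=10): fills=none; bids=[-] asks=[#2:8@98 #4:10@99 #3:4@103]
After op 5 [order #5] limit_buy(price=97, qty=5): fills=none; bids=[#5:5@97] asks=[#2:8@98 #4:10@99 #3:4@103]
After op 6 [order #6] limit_sell(price=105, qty=1): fills=none; bids=[#5:5@97] asks=[#2:8@98 #4:10@99 #3:4@103 #6:1@105]
After op 7 [order #7] limit_buy(price=100, qty=5): fills=#7x#2:5@98; bids=[#5:5@97] asks=[#2:3@98 #4:10@99 #3:4@103 #6:1@105]
After op 8 cancel(order #1): fills=none; bids=[#5:5@97] asks=[#2:3@98 #4:10@99 #3:4@103 #6:1@105]
After op 9 [order #8] limit_buy(price=101, qty=6): fills=#8x#2:3@98 #8x#4:3@99; bids=[#5:5@97] asks=[#4:7@99 #3:4@103 #6:1@105]

Answer: 1@99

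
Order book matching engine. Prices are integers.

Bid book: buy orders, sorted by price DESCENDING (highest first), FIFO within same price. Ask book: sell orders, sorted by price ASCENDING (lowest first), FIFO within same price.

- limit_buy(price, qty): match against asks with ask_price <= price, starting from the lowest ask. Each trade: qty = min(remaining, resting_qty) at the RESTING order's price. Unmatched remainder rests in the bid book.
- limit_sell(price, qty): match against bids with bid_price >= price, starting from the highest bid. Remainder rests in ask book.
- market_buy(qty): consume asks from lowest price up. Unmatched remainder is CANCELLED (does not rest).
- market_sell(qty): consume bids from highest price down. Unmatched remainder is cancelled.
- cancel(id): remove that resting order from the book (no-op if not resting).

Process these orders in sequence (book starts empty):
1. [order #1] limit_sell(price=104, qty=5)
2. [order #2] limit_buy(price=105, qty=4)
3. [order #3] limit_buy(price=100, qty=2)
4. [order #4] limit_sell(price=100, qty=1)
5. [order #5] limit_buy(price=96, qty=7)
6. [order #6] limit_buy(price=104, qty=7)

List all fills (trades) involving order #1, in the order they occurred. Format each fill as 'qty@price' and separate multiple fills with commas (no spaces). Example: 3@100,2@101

Answer: 4@104,1@104

Derivation:
After op 1 [order #1] limit_sell(price=104, qty=5): fills=none; bids=[-] asks=[#1:5@104]
After op 2 [order #2] limit_buy(price=105, qty=4): fills=#2x#1:4@104; bids=[-] asks=[#1:1@104]
After op 3 [order #3] limit_buy(price=100, qty=2): fills=none; bids=[#3:2@100] asks=[#1:1@104]
After op 4 [order #4] limit_sell(price=100, qty=1): fills=#3x#4:1@100; bids=[#3:1@100] asks=[#1:1@104]
After op 5 [order #5] limit_buy(price=96, qty=7): fills=none; bids=[#3:1@100 #5:7@96] asks=[#1:1@104]
After op 6 [order #6] limit_buy(price=104, qty=7): fills=#6x#1:1@104; bids=[#6:6@104 #3:1@100 #5:7@96] asks=[-]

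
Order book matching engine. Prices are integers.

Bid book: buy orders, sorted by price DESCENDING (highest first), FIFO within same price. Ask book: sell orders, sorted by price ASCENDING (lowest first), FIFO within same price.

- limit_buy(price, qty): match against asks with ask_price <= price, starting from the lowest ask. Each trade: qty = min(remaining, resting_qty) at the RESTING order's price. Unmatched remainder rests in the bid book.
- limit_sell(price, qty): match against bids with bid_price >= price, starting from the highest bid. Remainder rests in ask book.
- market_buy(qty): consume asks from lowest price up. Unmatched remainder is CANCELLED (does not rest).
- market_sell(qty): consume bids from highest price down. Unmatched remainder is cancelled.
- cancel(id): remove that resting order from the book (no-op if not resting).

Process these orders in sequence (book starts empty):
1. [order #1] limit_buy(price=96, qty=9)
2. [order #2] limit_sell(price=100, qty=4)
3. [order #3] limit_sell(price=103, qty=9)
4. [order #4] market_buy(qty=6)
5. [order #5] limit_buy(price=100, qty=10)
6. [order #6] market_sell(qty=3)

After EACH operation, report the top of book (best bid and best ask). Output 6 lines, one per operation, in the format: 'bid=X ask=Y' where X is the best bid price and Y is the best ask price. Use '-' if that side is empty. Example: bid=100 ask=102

Answer: bid=96 ask=-
bid=96 ask=100
bid=96 ask=100
bid=96 ask=103
bid=100 ask=103
bid=100 ask=103

Derivation:
After op 1 [order #1] limit_buy(price=96, qty=9): fills=none; bids=[#1:9@96] asks=[-]
After op 2 [order #2] limit_sell(price=100, qty=4): fills=none; bids=[#1:9@96] asks=[#2:4@100]
After op 3 [order #3] limit_sell(price=103, qty=9): fills=none; bids=[#1:9@96] asks=[#2:4@100 #3:9@103]
After op 4 [order #4] market_buy(qty=6): fills=#4x#2:4@100 #4x#3:2@103; bids=[#1:9@96] asks=[#3:7@103]
After op 5 [order #5] limit_buy(price=100, qty=10): fills=none; bids=[#5:10@100 #1:9@96] asks=[#3:7@103]
After op 6 [order #6] market_sell(qty=3): fills=#5x#6:3@100; bids=[#5:7@100 #1:9@96] asks=[#3:7@103]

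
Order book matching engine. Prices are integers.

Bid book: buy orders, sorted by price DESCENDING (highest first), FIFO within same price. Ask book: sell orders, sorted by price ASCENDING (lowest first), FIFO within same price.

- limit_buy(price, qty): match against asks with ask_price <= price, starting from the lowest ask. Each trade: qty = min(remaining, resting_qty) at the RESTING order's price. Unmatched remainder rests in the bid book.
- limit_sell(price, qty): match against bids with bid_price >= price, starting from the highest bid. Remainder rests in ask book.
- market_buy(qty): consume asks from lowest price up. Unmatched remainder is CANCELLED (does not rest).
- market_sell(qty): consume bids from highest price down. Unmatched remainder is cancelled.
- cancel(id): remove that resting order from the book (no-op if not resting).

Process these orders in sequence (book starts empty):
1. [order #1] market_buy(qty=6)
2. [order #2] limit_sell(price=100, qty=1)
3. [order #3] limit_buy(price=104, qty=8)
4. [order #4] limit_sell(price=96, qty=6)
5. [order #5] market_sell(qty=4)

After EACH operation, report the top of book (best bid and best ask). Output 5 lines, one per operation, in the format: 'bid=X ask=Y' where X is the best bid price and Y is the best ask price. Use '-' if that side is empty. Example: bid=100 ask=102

Answer: bid=- ask=-
bid=- ask=100
bid=104 ask=-
bid=104 ask=-
bid=- ask=-

Derivation:
After op 1 [order #1] market_buy(qty=6): fills=none; bids=[-] asks=[-]
After op 2 [order #2] limit_sell(price=100, qty=1): fills=none; bids=[-] asks=[#2:1@100]
After op 3 [order #3] limit_buy(price=104, qty=8): fills=#3x#2:1@100; bids=[#3:7@104] asks=[-]
After op 4 [order #4] limit_sell(price=96, qty=6): fills=#3x#4:6@104; bids=[#3:1@104] asks=[-]
After op 5 [order #5] market_sell(qty=4): fills=#3x#5:1@104; bids=[-] asks=[-]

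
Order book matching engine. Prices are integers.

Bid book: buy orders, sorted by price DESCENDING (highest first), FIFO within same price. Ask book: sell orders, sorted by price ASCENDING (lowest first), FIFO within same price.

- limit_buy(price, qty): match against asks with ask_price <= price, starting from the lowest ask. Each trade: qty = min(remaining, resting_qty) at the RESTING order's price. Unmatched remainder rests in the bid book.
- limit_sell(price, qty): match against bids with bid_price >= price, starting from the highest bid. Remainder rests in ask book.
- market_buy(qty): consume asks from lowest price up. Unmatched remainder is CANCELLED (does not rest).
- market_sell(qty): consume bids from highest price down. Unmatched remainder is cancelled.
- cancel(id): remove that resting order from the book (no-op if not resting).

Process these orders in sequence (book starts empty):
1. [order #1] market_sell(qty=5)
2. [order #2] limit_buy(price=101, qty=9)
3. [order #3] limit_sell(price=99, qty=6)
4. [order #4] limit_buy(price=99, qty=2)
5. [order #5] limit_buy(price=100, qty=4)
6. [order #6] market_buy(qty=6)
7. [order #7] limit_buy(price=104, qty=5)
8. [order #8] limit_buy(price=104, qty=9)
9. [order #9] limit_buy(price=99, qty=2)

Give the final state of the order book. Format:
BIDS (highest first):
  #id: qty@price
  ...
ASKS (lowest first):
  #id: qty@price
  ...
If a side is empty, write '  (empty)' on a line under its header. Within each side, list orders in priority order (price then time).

After op 1 [order #1] market_sell(qty=5): fills=none; bids=[-] asks=[-]
After op 2 [order #2] limit_buy(price=101, qty=9): fills=none; bids=[#2:9@101] asks=[-]
After op 3 [order #3] limit_sell(price=99, qty=6): fills=#2x#3:6@101; bids=[#2:3@101] asks=[-]
After op 4 [order #4] limit_buy(price=99, qty=2): fills=none; bids=[#2:3@101 #4:2@99] asks=[-]
After op 5 [order #5] limit_buy(price=100, qty=4): fills=none; bids=[#2:3@101 #5:4@100 #4:2@99] asks=[-]
After op 6 [order #6] market_buy(qty=6): fills=none; bids=[#2:3@101 #5:4@100 #4:2@99] asks=[-]
After op 7 [order #7] limit_buy(price=104, qty=5): fills=none; bids=[#7:5@104 #2:3@101 #5:4@100 #4:2@99] asks=[-]
After op 8 [order #8] limit_buy(price=104, qty=9): fills=none; bids=[#7:5@104 #8:9@104 #2:3@101 #5:4@100 #4:2@99] asks=[-]
After op 9 [order #9] limit_buy(price=99, qty=2): fills=none; bids=[#7:5@104 #8:9@104 #2:3@101 #5:4@100 #4:2@99 #9:2@99] asks=[-]

Answer: BIDS (highest first):
  #7: 5@104
  #8: 9@104
  #2: 3@101
  #5: 4@100
  #4: 2@99
  #9: 2@99
ASKS (lowest first):
  (empty)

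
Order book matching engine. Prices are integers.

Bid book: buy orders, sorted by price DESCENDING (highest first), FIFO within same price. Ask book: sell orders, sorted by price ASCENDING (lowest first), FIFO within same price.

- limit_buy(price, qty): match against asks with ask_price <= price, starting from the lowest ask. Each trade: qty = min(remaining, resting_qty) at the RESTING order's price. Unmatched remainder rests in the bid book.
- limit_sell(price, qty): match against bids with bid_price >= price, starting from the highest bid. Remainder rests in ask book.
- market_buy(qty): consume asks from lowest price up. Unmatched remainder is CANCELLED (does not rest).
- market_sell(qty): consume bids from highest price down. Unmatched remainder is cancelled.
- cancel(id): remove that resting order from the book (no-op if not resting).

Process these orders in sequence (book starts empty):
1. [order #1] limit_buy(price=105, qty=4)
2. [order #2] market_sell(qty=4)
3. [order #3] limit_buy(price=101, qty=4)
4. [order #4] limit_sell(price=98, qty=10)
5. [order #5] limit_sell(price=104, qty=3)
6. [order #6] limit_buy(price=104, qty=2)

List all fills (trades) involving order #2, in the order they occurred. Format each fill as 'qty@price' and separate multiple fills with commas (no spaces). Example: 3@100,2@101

Answer: 4@105

Derivation:
After op 1 [order #1] limit_buy(price=105, qty=4): fills=none; bids=[#1:4@105] asks=[-]
After op 2 [order #2] market_sell(qty=4): fills=#1x#2:4@105; bids=[-] asks=[-]
After op 3 [order #3] limit_buy(price=101, qty=4): fills=none; bids=[#3:4@101] asks=[-]
After op 4 [order #4] limit_sell(price=98, qty=10): fills=#3x#4:4@101; bids=[-] asks=[#4:6@98]
After op 5 [order #5] limit_sell(price=104, qty=3): fills=none; bids=[-] asks=[#4:6@98 #5:3@104]
After op 6 [order #6] limit_buy(price=104, qty=2): fills=#6x#4:2@98; bids=[-] asks=[#4:4@98 #5:3@104]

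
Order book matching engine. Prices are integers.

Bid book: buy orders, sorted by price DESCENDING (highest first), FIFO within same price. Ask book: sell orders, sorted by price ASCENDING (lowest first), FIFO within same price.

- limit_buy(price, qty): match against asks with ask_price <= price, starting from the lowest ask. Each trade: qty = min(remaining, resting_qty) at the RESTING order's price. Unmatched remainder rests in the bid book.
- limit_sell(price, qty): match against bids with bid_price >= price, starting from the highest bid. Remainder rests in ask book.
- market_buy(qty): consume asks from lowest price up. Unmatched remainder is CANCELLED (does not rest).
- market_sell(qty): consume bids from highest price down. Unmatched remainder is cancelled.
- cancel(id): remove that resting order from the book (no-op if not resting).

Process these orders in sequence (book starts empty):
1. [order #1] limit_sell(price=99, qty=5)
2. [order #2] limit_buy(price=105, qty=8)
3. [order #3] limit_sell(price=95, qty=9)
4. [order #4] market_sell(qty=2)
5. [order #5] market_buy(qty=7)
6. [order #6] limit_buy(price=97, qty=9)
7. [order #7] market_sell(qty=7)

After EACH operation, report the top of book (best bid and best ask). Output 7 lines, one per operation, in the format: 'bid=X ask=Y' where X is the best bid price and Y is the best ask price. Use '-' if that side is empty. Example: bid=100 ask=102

After op 1 [order #1] limit_sell(price=99, qty=5): fills=none; bids=[-] asks=[#1:5@99]
After op 2 [order #2] limit_buy(price=105, qty=8): fills=#2x#1:5@99; bids=[#2:3@105] asks=[-]
After op 3 [order #3] limit_sell(price=95, qty=9): fills=#2x#3:3@105; bids=[-] asks=[#3:6@95]
After op 4 [order #4] market_sell(qty=2): fills=none; bids=[-] asks=[#3:6@95]
After op 5 [order #5] market_buy(qty=7): fills=#5x#3:6@95; bids=[-] asks=[-]
After op 6 [order #6] limit_buy(price=97, qty=9): fills=none; bids=[#6:9@97] asks=[-]
After op 7 [order #7] market_sell(qty=7): fills=#6x#7:7@97; bids=[#6:2@97] asks=[-]

Answer: bid=- ask=99
bid=105 ask=-
bid=- ask=95
bid=- ask=95
bid=- ask=-
bid=97 ask=-
bid=97 ask=-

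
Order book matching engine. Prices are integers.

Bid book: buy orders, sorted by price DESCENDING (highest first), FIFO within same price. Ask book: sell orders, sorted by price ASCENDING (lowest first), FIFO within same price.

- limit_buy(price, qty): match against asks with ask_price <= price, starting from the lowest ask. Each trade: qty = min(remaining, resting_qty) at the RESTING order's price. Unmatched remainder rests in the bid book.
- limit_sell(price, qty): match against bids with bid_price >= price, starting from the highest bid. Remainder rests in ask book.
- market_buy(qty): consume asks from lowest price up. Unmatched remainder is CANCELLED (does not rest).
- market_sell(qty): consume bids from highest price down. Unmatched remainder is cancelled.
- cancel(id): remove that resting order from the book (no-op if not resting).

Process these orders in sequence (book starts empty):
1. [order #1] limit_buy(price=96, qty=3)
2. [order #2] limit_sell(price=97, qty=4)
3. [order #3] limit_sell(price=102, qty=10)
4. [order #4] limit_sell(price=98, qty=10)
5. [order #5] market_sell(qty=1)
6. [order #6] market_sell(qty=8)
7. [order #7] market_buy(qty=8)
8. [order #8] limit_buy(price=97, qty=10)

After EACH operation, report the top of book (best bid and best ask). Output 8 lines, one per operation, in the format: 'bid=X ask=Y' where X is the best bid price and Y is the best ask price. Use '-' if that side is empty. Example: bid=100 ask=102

Answer: bid=96 ask=-
bid=96 ask=97
bid=96 ask=97
bid=96 ask=97
bid=96 ask=97
bid=- ask=97
bid=- ask=98
bid=97 ask=98

Derivation:
After op 1 [order #1] limit_buy(price=96, qty=3): fills=none; bids=[#1:3@96] asks=[-]
After op 2 [order #2] limit_sell(price=97, qty=4): fills=none; bids=[#1:3@96] asks=[#2:4@97]
After op 3 [order #3] limit_sell(price=102, qty=10): fills=none; bids=[#1:3@96] asks=[#2:4@97 #3:10@102]
After op 4 [order #4] limit_sell(price=98, qty=10): fills=none; bids=[#1:3@96] asks=[#2:4@97 #4:10@98 #3:10@102]
After op 5 [order #5] market_sell(qty=1): fills=#1x#5:1@96; bids=[#1:2@96] asks=[#2:4@97 #4:10@98 #3:10@102]
After op 6 [order #6] market_sell(qty=8): fills=#1x#6:2@96; bids=[-] asks=[#2:4@97 #4:10@98 #3:10@102]
After op 7 [order #7] market_buy(qty=8): fills=#7x#2:4@97 #7x#4:4@98; bids=[-] asks=[#4:6@98 #3:10@102]
After op 8 [order #8] limit_buy(price=97, qty=10): fills=none; bids=[#8:10@97] asks=[#4:6@98 #3:10@102]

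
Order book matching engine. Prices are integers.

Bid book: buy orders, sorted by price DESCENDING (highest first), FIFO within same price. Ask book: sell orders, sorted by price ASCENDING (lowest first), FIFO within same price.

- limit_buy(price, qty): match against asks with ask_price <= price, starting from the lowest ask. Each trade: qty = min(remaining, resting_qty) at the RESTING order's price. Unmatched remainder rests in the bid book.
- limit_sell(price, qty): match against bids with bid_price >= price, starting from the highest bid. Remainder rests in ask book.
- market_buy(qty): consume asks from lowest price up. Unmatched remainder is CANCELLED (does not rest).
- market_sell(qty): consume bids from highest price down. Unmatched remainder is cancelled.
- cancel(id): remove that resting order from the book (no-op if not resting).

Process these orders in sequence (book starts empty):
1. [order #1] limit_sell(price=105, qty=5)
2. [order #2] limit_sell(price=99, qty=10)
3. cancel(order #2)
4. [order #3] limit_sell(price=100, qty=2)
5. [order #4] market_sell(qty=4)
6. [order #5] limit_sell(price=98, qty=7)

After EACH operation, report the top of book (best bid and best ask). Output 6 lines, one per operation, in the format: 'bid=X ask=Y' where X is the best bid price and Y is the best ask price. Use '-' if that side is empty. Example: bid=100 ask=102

Answer: bid=- ask=105
bid=- ask=99
bid=- ask=105
bid=- ask=100
bid=- ask=100
bid=- ask=98

Derivation:
After op 1 [order #1] limit_sell(price=105, qty=5): fills=none; bids=[-] asks=[#1:5@105]
After op 2 [order #2] limit_sell(price=99, qty=10): fills=none; bids=[-] asks=[#2:10@99 #1:5@105]
After op 3 cancel(order #2): fills=none; bids=[-] asks=[#1:5@105]
After op 4 [order #3] limit_sell(price=100, qty=2): fills=none; bids=[-] asks=[#3:2@100 #1:5@105]
After op 5 [order #4] market_sell(qty=4): fills=none; bids=[-] asks=[#3:2@100 #1:5@105]
After op 6 [order #5] limit_sell(price=98, qty=7): fills=none; bids=[-] asks=[#5:7@98 #3:2@100 #1:5@105]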